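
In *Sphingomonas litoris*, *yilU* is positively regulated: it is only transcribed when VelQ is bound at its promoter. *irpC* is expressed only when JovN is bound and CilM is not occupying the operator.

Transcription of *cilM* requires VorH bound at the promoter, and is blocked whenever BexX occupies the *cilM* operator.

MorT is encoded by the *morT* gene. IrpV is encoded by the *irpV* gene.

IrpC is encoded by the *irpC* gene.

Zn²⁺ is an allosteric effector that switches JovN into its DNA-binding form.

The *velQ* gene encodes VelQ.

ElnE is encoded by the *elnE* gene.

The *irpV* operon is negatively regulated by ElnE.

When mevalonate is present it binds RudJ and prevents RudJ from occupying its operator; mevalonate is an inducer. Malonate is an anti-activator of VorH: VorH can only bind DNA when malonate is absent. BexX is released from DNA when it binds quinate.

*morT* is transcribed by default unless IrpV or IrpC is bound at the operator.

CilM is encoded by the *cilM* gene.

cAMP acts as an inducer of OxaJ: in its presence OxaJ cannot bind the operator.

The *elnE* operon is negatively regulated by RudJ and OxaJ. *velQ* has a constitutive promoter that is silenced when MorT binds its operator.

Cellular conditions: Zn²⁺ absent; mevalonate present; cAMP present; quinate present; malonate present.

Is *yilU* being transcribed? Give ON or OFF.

OFF

Mevalonate is present, so RudJ is inactive.
cAMP is present, so OxaJ is inactive.
With no repressor bound, *elnE* is transcribed.
So ElnE is produced and active.
With repressor ElnE bound, *irpV* is not transcribed.
So IrpV is not produced.
Malonate is present, so VorH is inactive.
Quinate is present, so BexX is inactive.
Required activator VorH is absent, so *cilM* is not transcribed.
So CilM is not produced.
Zn²⁺ is absent, so JovN is inactive.
Required activator JovN is absent, so *irpC* is not transcribed.
So IrpC is not produced.
With no repressor bound, *morT* is transcribed.
So MorT is produced and active.
With repressor MorT bound, *velQ* is not transcribed.
So VelQ is not produced.
Required activator VelQ is absent, so *yilU* is not transcribed.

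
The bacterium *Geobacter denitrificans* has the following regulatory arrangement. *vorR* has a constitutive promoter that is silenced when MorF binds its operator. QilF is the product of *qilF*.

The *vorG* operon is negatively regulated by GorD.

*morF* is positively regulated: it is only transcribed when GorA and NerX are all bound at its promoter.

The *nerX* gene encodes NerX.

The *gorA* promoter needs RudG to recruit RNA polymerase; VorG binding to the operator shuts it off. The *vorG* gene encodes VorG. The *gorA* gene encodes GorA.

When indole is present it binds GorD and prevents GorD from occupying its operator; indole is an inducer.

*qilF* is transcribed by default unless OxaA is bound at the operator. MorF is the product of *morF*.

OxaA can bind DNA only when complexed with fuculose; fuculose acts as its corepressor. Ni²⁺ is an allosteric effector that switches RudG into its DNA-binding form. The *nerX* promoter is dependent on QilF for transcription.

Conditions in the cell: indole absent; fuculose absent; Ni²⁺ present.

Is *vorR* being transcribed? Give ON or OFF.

Indole is absent, so GorD is active.
With repressor GorD bound, *vorG* is not transcribed.
So VorG is not produced.
Ni²⁺ is present, so RudG is active.
No repressor is bound and RudG is active, so *gorA* is transcribed.
So GorA is produced and active.
Fuculose is absent, so OxaA is inactive.
With no repressor bound, *qilF* is transcribed.
So QilF is produced and active.
No repressor is bound and QilF is active, so *nerX* is transcribed.
So NerX is produced and active.
No repressor is bound and GorA and NerX are active, so *morF* is transcribed.
So MorF is produced and active.
With repressor MorF bound, *vorR* is not transcribed.

OFF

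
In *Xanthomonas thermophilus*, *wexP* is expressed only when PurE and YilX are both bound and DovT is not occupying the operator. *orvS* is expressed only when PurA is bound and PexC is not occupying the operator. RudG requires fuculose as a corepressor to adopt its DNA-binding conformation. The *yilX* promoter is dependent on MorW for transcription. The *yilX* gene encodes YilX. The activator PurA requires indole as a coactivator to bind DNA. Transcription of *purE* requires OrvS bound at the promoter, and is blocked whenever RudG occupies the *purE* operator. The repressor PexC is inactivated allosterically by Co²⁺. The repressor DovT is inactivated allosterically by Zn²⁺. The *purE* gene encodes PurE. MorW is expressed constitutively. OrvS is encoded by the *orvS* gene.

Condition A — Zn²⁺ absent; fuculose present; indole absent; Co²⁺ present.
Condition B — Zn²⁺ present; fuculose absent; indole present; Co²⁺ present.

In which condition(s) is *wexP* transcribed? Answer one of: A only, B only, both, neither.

B only

Condition A:
Zn²⁺ is absent, so DovT is active.
Fuculose is present, so RudG is active.
Indole is absent, so PurA is inactive.
Co²⁺ is present, so PexC is inactive.
Required activator PurA is absent, so *orvS* is not transcribed.
So OrvS is not produced.
With repressor RudG bound, *purE* is not transcribed.
So PurE is not produced.
MorW is produced constitutively and is active.
No repressor is bound and MorW is active, so *yilX* is transcribed.
So YilX is produced and active.
With repressor DovT bound, *wexP* is not transcribed.
→ *wexP* is OFF in A.
Condition B:
Zn²⁺ is present, so DovT is inactive.
Fuculose is absent, so RudG is inactive.
Indole is present, so PurA is active.
Co²⁺ is present, so PexC is inactive.
No repressor is bound and PurA is active, so *orvS* is transcribed.
So OrvS is produced and active.
No repressor is bound and OrvS is active, so *purE* is transcribed.
So PurE is produced and active.
MorW is produced constitutively and is active.
No repressor is bound and MorW is active, so *yilX* is transcribed.
So YilX is produced and active.
No repressor is bound and PurE and YilX are active, so *wexP* is transcribed.
→ *wexP* is ON in B.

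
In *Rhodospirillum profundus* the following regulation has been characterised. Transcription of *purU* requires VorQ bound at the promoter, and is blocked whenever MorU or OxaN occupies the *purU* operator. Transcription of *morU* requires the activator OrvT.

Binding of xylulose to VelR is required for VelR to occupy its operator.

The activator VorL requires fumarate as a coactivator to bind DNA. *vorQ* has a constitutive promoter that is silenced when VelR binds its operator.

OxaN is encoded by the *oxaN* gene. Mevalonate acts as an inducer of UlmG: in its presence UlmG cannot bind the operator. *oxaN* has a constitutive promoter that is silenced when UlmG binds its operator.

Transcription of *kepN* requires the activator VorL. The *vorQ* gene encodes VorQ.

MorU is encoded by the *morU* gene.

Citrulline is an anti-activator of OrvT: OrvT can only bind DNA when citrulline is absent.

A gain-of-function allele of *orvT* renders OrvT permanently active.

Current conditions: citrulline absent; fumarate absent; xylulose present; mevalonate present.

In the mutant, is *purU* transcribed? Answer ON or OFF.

OrvT is constitutively active in this strain.
No repressor is bound and OrvT is active, so *morU* is transcribed.
So MorU is produced and active.
Mevalonate is present, so UlmG is inactive.
With no repressor bound, *oxaN* is transcribed.
So OxaN is produced and active.
Xylulose is present, so VelR is active.
With repressor VelR bound, *vorQ* is not transcribed.
So VorQ is not produced.
With repressor MorU bound, *purU* is not transcribed.

OFF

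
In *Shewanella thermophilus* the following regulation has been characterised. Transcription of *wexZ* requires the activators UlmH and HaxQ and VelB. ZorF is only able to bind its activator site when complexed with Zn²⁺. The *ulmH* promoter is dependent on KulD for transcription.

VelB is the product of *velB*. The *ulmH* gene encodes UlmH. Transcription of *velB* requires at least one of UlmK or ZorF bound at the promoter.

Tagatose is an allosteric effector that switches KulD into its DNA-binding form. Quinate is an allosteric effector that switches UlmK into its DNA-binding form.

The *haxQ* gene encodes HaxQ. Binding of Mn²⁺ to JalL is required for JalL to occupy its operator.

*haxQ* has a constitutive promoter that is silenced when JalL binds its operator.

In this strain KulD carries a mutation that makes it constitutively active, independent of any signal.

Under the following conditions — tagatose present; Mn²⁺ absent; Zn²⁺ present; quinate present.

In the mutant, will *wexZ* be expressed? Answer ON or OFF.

ON

KulD is constitutively active in this strain.
No repressor is bound and KulD is active, so *ulmH* is transcribed.
So UlmH is produced and active.
Mn²⁺ is absent, so JalL is inactive.
With no repressor bound, *haxQ* is transcribed.
So HaxQ is produced and active.
Quinate is present, so UlmK is active.
Zn²⁺ is present, so ZorF is active.
Activator UlmK is present, so *velB* is transcribed.
So VelB is produced and active.
No repressor is bound and UlmH and HaxQ and VelB are active, so *wexZ* is transcribed.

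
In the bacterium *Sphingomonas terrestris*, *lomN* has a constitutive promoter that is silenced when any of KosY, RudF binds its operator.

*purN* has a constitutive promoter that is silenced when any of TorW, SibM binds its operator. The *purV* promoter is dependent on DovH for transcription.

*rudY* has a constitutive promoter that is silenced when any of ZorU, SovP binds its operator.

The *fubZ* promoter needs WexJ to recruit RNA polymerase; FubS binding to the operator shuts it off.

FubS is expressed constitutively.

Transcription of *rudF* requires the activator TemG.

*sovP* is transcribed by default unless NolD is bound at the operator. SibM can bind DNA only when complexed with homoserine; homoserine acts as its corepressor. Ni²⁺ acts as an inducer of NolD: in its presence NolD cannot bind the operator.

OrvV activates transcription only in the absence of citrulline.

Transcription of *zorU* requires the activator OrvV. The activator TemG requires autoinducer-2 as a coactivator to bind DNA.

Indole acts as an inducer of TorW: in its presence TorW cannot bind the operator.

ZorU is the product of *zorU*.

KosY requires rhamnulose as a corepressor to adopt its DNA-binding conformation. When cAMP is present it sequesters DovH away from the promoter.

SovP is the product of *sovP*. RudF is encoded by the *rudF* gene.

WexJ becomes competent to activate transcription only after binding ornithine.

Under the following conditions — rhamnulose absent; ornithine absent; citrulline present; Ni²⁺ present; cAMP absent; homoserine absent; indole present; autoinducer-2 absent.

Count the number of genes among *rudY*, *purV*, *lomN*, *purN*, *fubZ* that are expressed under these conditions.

Citrulline is present, so OrvV is inactive.
Required activator OrvV is absent, so *zorU* is not transcribed.
So ZorU is not produced.
Ni²⁺ is present, so NolD is inactive.
With no repressor bound, *sovP* is transcribed.
So SovP is produced and active.
With repressor SovP bound, *rudY* is not transcribed.
→ *rudY* is OFF.
cAMP is absent, so DovH is active.
No repressor is bound and DovH is active, so *purV* is transcribed.
→ *purV* is ON.
Rhamnulose is absent, so KosY is inactive.
Autoinducer-2 is absent, so TemG is inactive.
Required activator TemG is absent, so *rudF* is not transcribed.
So RudF is not produced.
With no repressor bound, *lomN* is transcribed.
→ *lomN* is ON.
Indole is present, so TorW is inactive.
Homoserine is absent, so SibM is inactive.
With no repressor bound, *purN* is transcribed.
→ *purN* is ON.
Ornithine is absent, so WexJ is inactive.
FubS is produced constitutively and is active.
With repressor FubS bound, *fubZ* is not transcribed.
→ *fubZ* is OFF.
3 of the 5 genes are transcribed.

3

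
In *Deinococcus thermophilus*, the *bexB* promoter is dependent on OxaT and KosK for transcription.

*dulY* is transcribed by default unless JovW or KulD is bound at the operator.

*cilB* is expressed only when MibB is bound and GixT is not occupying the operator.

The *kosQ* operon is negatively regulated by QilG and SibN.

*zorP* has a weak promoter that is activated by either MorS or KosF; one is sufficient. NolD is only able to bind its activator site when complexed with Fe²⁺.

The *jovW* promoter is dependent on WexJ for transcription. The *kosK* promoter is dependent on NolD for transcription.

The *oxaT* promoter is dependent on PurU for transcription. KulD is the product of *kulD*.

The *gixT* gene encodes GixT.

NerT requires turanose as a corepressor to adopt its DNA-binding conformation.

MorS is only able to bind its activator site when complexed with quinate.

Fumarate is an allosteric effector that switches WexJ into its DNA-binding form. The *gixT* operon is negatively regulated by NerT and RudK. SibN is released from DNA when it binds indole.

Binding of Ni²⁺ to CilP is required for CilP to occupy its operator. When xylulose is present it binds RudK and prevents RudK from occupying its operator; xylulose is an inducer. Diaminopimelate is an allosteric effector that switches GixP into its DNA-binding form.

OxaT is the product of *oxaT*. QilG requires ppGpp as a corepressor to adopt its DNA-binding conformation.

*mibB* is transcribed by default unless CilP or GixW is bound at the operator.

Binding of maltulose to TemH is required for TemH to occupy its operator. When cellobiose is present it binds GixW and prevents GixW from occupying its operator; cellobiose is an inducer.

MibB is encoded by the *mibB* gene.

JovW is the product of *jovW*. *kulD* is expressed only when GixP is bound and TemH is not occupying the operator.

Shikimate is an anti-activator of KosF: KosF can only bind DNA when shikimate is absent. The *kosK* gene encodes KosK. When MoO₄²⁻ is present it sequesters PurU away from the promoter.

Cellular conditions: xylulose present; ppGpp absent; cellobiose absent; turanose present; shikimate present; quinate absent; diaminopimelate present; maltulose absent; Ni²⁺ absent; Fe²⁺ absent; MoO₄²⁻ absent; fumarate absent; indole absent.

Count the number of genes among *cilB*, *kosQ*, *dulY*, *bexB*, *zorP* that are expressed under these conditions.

Ni²⁺ is absent, so CilP is inactive.
Cellobiose is absent, so GixW is active.
With repressor GixW bound, *mibB* is not transcribed.
So MibB is not produced.
Turanose is present, so NerT is active.
Xylulose is present, so RudK is inactive.
With repressor NerT bound, *gixT* is not transcribed.
So GixT is not produced.
Required activator MibB is absent, so *cilB* is not transcribed.
→ *cilB* is OFF.
ppGpp is absent, so QilG is inactive.
Indole is absent, so SibN is active.
With repressor SibN bound, *kosQ* is not transcribed.
→ *kosQ* is OFF.
Fumarate is absent, so WexJ is inactive.
Required activator WexJ is absent, so *jovW* is not transcribed.
So JovW is not produced.
Maltulose is absent, so TemH is inactive.
Diaminopimelate is present, so GixP is active.
No repressor is bound and GixP is active, so *kulD* is transcribed.
So KulD is produced and active.
With repressor KulD bound, *dulY* is not transcribed.
→ *dulY* is OFF.
MoO₄²⁻ is absent, so PurU is active.
No repressor is bound and PurU is active, so *oxaT* is transcribed.
So OxaT is produced and active.
Fe²⁺ is absent, so NolD is inactive.
Required activator NolD is absent, so *kosK* is not transcribed.
So KosK is not produced.
Required activator KosK is absent, so *bexB* is not transcribed.
→ *bexB* is OFF.
Quinate is absent, so MorS is inactive.
Shikimate is present, so KosF is inactive.
No activator is available at the *zorP* promoter, so *zorP* is not transcribed.
→ *zorP* is OFF.
0 of the 5 genes are transcribed.

0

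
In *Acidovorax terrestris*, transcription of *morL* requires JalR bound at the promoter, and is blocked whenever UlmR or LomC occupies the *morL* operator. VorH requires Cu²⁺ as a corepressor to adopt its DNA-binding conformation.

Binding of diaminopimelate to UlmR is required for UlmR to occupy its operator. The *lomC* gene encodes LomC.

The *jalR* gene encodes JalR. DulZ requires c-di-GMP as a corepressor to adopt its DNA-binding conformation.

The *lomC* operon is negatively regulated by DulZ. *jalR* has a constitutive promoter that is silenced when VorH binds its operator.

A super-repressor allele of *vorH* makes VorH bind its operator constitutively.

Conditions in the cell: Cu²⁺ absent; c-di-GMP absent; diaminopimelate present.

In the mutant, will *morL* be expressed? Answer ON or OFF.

OFF

Diaminopimelate is present, so UlmR is active.
c-di-GMP is absent, so DulZ is inactive.
With no repressor bound, *lomC* is transcribed.
So LomC is produced and active.
VorH is constitutively active in this strain.
With repressor VorH bound, *jalR* is not transcribed.
So JalR is not produced.
With repressor UlmR bound, *morL* is not transcribed.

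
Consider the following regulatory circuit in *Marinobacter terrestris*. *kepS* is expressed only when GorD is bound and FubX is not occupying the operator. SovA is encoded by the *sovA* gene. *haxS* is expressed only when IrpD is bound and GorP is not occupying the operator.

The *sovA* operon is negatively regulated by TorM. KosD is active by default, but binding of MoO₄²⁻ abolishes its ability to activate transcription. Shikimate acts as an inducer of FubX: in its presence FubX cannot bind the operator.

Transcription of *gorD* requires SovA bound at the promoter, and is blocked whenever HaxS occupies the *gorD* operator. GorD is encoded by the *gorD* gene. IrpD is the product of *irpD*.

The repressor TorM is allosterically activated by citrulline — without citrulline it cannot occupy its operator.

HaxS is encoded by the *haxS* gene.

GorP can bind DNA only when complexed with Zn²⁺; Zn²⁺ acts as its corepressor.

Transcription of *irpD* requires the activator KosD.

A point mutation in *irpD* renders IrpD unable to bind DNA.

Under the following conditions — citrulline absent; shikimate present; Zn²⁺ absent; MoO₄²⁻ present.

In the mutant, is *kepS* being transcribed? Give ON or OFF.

Shikimate is present, so FubX is inactive.
Citrulline is absent, so TorM is inactive.
With no repressor bound, *sovA* is transcribed.
So SovA is produced and active.
IrpD is non-functional in this strain, so it has no effect.
Zn²⁺ is absent, so GorP is inactive.
Required activator IrpD is absent, so *haxS* is not transcribed.
So HaxS is not produced.
No repressor is bound and SovA is active, so *gorD* is transcribed.
So GorD is produced and active.
No repressor is bound and GorD is active, so *kepS* is transcribed.

ON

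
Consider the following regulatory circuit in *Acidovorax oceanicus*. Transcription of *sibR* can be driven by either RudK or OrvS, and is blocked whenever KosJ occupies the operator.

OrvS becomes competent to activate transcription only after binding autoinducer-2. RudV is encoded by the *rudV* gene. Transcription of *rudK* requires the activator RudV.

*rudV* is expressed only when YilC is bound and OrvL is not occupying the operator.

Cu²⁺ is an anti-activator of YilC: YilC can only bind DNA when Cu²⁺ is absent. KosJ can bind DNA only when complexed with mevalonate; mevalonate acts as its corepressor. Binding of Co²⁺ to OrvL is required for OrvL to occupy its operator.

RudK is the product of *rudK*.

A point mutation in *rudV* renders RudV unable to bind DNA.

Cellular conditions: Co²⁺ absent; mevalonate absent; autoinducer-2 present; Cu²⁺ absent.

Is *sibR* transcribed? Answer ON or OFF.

ON

RudV is non-functional in this strain, so it has no effect.
Required activator RudV is absent, so *rudK* is not transcribed.
So RudK is not produced.
Mevalonate is absent, so KosJ is inactive.
Autoinducer-2 is present, so OrvS is active.
Activator OrvS is present, so *sibR* is transcribed.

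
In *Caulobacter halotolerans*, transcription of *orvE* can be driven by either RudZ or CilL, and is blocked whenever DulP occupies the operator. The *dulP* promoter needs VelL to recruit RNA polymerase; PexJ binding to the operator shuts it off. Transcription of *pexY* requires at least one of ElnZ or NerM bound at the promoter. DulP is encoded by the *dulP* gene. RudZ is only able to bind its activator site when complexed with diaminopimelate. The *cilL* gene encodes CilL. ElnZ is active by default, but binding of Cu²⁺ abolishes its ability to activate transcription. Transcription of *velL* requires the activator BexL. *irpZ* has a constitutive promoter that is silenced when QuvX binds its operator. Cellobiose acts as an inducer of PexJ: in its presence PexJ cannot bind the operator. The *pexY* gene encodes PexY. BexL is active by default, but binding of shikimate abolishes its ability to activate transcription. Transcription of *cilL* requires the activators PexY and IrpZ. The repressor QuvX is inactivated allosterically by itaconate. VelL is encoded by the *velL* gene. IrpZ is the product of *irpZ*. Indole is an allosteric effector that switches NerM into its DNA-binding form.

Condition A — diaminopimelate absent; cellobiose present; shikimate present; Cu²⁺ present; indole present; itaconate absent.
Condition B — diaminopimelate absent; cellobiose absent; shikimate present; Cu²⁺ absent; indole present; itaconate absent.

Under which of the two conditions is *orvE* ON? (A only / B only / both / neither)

Condition A:
Diaminopimelate is absent, so RudZ is inactive.
Cellobiose is present, so PexJ is inactive.
Shikimate is present, so BexL is inactive.
Required activator BexL is absent, so *velL* is not transcribed.
So VelL is not produced.
Required activator VelL is absent, so *dulP* is not transcribed.
So DulP is not produced.
Cu²⁺ is present, so ElnZ is inactive.
Indole is present, so NerM is active.
Activator NerM is present, so *pexY* is transcribed.
So PexY is produced and active.
Itaconate is absent, so QuvX is active.
With repressor QuvX bound, *irpZ* is not transcribed.
So IrpZ is not produced.
Required activator IrpZ is absent, so *cilL* is not transcribed.
So CilL is not produced.
No activator is available at the *orvE* promoter, so *orvE* is not transcribed.
→ *orvE* is OFF in A.
Condition B:
Diaminopimelate is absent, so RudZ is inactive.
Cellobiose is absent, so PexJ is active.
Shikimate is present, so BexL is inactive.
Required activator BexL is absent, so *velL* is not transcribed.
So VelL is not produced.
With repressor PexJ bound, *dulP* is not transcribed.
So DulP is not produced.
Cu²⁺ is absent, so ElnZ is active.
Indole is present, so NerM is active.
Activator ElnZ is present, so *pexY* is transcribed.
So PexY is produced and active.
Itaconate is absent, so QuvX is active.
With repressor QuvX bound, *irpZ* is not transcribed.
So IrpZ is not produced.
Required activator IrpZ is absent, so *cilL* is not transcribed.
So CilL is not produced.
No activator is available at the *orvE* promoter, so *orvE* is not transcribed.
→ *orvE* is OFF in B.

neither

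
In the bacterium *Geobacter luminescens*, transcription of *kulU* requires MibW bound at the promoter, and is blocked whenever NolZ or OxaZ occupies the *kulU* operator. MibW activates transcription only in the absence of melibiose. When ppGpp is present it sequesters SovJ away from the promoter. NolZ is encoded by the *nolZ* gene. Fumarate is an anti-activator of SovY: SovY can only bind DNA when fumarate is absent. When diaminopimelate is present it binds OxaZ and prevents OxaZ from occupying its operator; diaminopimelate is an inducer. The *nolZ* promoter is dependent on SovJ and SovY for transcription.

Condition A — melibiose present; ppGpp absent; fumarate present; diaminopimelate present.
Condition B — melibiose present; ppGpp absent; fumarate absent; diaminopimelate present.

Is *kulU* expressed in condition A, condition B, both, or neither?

Condition A:
Melibiose is present, so MibW is inactive.
ppGpp is absent, so SovJ is active.
Fumarate is present, so SovY is inactive.
Required activator SovY is absent, so *nolZ* is not transcribed.
So NolZ is not produced.
Diaminopimelate is present, so OxaZ is inactive.
Required activator MibW is absent, so *kulU* is not transcribed.
→ *kulU* is OFF in A.
Condition B:
Melibiose is present, so MibW is inactive.
ppGpp is absent, so SovJ is active.
Fumarate is absent, so SovY is active.
No repressor is bound and SovJ and SovY are active, so *nolZ* is transcribed.
So NolZ is produced and active.
Diaminopimelate is present, so OxaZ is inactive.
With repressor NolZ bound, *kulU* is not transcribed.
→ *kulU* is OFF in B.

neither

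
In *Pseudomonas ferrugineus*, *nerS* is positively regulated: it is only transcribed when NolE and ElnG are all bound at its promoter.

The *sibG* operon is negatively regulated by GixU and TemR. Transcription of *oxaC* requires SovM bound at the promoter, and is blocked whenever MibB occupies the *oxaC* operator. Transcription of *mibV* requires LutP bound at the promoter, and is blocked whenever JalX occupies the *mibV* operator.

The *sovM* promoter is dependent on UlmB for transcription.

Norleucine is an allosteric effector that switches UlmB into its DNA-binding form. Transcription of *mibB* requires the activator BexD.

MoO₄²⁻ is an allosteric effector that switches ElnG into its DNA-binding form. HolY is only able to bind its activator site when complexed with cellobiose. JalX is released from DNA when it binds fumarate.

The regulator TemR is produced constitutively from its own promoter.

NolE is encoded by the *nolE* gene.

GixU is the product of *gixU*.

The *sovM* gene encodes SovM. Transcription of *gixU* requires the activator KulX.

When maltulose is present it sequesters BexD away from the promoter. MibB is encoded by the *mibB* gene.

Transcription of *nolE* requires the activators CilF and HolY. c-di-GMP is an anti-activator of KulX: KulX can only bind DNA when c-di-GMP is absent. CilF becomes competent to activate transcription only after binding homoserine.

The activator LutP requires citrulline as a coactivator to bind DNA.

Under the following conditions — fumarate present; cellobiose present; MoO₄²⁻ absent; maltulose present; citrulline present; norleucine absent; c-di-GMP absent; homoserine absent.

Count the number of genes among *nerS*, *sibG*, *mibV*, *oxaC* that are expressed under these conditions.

1

Homoserine is absent, so CilF is inactive.
Cellobiose is present, so HolY is active.
Required activator CilF is absent, so *nolE* is not transcribed.
So NolE is not produced.
MoO₄²⁻ is absent, so ElnG is inactive.
Required activator NolE is absent, so *nerS* is not transcribed.
→ *nerS* is OFF.
c-di-GMP is absent, so KulX is active.
No repressor is bound and KulX is active, so *gixU* is transcribed.
So GixU is produced and active.
TemR is produced constitutively and is active.
With repressor GixU bound, *sibG* is not transcribed.
→ *sibG* is OFF.
Citrulline is present, so LutP is active.
Fumarate is present, so JalX is inactive.
No repressor is bound and LutP is active, so *mibV* is transcribed.
→ *mibV* is ON.
Norleucine is absent, so UlmB is inactive.
Required activator UlmB is absent, so *sovM* is not transcribed.
So SovM is not produced.
Maltulose is present, so BexD is inactive.
Required activator BexD is absent, so *mibB* is not transcribed.
So MibB is not produced.
Required activator SovM is absent, so *oxaC* is not transcribed.
→ *oxaC* is OFF.
1 of the 4 genes is transcribed.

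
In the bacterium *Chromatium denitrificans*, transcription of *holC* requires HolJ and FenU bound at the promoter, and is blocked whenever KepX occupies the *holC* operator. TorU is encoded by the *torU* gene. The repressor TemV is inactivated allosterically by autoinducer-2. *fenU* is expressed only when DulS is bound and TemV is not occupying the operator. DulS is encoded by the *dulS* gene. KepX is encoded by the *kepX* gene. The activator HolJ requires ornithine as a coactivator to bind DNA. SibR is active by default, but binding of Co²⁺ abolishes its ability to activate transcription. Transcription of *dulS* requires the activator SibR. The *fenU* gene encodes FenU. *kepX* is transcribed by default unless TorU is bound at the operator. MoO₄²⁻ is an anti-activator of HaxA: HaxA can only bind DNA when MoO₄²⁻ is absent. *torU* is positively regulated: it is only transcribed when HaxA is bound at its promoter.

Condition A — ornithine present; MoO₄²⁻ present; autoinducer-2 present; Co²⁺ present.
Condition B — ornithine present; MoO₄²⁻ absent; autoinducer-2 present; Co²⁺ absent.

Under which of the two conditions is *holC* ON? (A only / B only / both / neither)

Condition A:
Ornithine is present, so HolJ is active.
MoO₄²⁻ is present, so HaxA is inactive.
Required activator HaxA is absent, so *torU* is not transcribed.
So TorU is not produced.
With no repressor bound, *kepX* is transcribed.
So KepX is produced and active.
Autoinducer-2 is present, so TemV is inactive.
Co²⁺ is present, so SibR is inactive.
Required activator SibR is absent, so *dulS* is not transcribed.
So DulS is not produced.
Required activator DulS is absent, so *fenU* is not transcribed.
So FenU is not produced.
With repressor KepX bound, *holC* is not transcribed.
→ *holC* is OFF in A.
Condition B:
Ornithine is present, so HolJ is active.
MoO₄²⁻ is absent, so HaxA is active.
No repressor is bound and HaxA is active, so *torU* is transcribed.
So TorU is produced and active.
With repressor TorU bound, *kepX* is not transcribed.
So KepX is not produced.
Autoinducer-2 is present, so TemV is inactive.
Co²⁺ is absent, so SibR is active.
No repressor is bound and SibR is active, so *dulS* is transcribed.
So DulS is produced and active.
No repressor is bound and DulS is active, so *fenU* is transcribed.
So FenU is produced and active.
No repressor is bound and HolJ and FenU are active, so *holC* is transcribed.
→ *holC* is ON in B.

B only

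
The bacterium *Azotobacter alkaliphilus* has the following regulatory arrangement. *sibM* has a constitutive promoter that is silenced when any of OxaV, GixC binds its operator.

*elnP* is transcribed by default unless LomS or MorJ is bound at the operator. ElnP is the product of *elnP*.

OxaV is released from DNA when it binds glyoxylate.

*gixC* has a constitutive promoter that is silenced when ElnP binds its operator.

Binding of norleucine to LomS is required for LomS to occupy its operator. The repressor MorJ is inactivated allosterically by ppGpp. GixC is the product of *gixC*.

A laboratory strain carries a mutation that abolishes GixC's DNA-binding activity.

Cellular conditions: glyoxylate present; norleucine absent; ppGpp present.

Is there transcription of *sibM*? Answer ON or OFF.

ON

Glyoxylate is present, so OxaV is inactive.
GixC is non-functional in this strain, so it has no effect.
With no repressor bound, *sibM* is transcribed.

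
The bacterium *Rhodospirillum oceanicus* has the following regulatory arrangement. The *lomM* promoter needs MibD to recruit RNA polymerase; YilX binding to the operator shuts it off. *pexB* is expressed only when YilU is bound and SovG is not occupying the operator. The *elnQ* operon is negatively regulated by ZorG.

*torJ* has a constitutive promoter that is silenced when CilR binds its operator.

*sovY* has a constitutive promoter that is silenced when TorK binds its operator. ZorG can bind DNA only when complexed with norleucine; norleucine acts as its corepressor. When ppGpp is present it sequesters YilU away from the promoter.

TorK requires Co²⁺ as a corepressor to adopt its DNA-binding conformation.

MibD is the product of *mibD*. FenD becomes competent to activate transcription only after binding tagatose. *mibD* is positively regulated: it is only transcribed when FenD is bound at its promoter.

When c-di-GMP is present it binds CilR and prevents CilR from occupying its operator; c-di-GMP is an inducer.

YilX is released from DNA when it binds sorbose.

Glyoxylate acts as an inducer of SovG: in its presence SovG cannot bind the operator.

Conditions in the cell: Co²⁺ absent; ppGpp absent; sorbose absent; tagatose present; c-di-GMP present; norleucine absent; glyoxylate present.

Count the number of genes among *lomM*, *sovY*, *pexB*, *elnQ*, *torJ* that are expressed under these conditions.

Tagatose is present, so FenD is active.
No repressor is bound and FenD is active, so *mibD* is transcribed.
So MibD is produced and active.
Sorbose is absent, so YilX is active.
With repressor YilX bound, *lomM* is not transcribed.
→ *lomM* is OFF.
Co²⁺ is absent, so TorK is inactive.
With no repressor bound, *sovY* is transcribed.
→ *sovY* is ON.
Glyoxylate is present, so SovG is inactive.
ppGpp is absent, so YilU is active.
No repressor is bound and YilU is active, so *pexB* is transcribed.
→ *pexB* is ON.
Norleucine is absent, so ZorG is inactive.
With no repressor bound, *elnQ* is transcribed.
→ *elnQ* is ON.
c-di-GMP is present, so CilR is inactive.
With no repressor bound, *torJ* is transcribed.
→ *torJ* is ON.
4 of the 5 genes are transcribed.

4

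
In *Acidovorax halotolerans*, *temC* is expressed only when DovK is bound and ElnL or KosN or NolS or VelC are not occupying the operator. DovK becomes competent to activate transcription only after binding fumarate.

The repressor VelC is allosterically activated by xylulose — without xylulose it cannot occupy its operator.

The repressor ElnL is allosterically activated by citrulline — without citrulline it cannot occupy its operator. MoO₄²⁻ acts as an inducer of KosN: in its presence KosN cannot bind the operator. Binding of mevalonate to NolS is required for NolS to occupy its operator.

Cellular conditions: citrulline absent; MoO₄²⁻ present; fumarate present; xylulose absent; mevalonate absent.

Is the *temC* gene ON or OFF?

ON

Citrulline is absent, so ElnL is inactive.
MoO₄²⁻ is present, so KosN is inactive.
Mevalonate is absent, so NolS is inactive.
Fumarate is present, so DovK is active.
Xylulose is absent, so VelC is inactive.
No repressor is bound and DovK is active, so *temC* is transcribed.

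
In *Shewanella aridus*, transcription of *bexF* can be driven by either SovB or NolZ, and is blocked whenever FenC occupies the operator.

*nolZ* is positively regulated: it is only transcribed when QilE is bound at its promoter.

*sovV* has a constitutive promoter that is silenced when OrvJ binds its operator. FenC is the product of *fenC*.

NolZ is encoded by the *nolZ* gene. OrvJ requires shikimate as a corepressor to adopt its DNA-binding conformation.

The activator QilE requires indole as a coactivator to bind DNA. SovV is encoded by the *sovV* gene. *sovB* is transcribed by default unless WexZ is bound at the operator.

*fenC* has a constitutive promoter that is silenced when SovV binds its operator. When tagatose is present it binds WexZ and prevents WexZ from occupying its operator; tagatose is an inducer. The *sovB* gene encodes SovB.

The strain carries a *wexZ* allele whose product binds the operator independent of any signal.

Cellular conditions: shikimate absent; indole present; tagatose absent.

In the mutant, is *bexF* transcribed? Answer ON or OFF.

ON

Shikimate is absent, so OrvJ is inactive.
With no repressor bound, *sovV* is transcribed.
So SovV is produced and active.
With repressor SovV bound, *fenC* is not transcribed.
So FenC is not produced.
WexZ is constitutively active in this strain.
With repressor WexZ bound, *sovB* is not transcribed.
So SovB is not produced.
Indole is present, so QilE is active.
No repressor is bound and QilE is active, so *nolZ* is transcribed.
So NolZ is produced and active.
Activator NolZ is present, so *bexF* is transcribed.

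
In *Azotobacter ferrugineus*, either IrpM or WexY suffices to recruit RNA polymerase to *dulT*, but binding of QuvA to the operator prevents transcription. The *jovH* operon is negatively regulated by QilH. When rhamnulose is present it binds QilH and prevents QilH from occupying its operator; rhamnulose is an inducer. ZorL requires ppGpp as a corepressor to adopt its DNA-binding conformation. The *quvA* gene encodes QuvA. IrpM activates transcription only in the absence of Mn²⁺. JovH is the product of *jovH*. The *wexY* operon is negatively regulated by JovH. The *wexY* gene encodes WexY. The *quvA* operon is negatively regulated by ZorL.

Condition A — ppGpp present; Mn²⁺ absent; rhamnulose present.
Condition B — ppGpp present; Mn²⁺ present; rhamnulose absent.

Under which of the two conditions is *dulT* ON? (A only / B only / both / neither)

Condition A:
ppGpp is present, so ZorL is active.
With repressor ZorL bound, *quvA* is not transcribed.
So QuvA is not produced.
Mn²⁺ is absent, so IrpM is active.
Rhamnulose is present, so QilH is inactive.
With no repressor bound, *jovH* is transcribed.
So JovH is produced and active.
With repressor JovH bound, *wexY* is not transcribed.
So WexY is not produced.
Activator IrpM is present, so *dulT* is transcribed.
→ *dulT* is ON in A.
Condition B:
ppGpp is present, so ZorL is active.
With repressor ZorL bound, *quvA* is not transcribed.
So QuvA is not produced.
Mn²⁺ is present, so IrpM is inactive.
Rhamnulose is absent, so QilH is active.
With repressor QilH bound, *jovH* is not transcribed.
So JovH is not produced.
With no repressor bound, *wexY* is transcribed.
So WexY is produced and active.
Activator WexY is present, so *dulT* is transcribed.
→ *dulT* is ON in B.

both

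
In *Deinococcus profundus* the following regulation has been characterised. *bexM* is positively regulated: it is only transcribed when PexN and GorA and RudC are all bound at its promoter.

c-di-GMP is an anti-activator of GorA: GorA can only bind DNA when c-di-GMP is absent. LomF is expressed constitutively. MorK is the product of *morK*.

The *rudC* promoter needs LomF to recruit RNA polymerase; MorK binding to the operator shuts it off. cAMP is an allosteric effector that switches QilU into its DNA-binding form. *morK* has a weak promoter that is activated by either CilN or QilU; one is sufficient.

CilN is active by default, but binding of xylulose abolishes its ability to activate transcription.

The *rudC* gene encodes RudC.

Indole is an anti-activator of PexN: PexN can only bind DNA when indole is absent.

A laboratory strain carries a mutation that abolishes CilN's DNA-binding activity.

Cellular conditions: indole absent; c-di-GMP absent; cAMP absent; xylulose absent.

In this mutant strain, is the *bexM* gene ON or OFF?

ON

Indole is absent, so PexN is active.
c-di-GMP is absent, so GorA is active.
LomF is produced constitutively and is active.
CilN is non-functional in this strain, so it has no effect.
cAMP is absent, so QilU is inactive.
No activator is available at the *morK* promoter, so *morK* is not transcribed.
So MorK is not produced.
No repressor is bound and LomF is active, so *rudC* is transcribed.
So RudC is produced and active.
No repressor is bound and PexN and GorA and RudC are active, so *bexM* is transcribed.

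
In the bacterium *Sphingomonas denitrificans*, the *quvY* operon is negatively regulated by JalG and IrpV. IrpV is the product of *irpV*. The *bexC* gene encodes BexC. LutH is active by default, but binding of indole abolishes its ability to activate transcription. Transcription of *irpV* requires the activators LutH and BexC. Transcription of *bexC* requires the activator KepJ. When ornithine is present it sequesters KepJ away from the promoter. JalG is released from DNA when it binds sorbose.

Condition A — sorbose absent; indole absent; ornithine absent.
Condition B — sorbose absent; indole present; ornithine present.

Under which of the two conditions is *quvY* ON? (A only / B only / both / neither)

Condition A:
Sorbose is absent, so JalG is active.
Indole is absent, so LutH is active.
Ornithine is absent, so KepJ is active.
No repressor is bound and KepJ is active, so *bexC* is transcribed.
So BexC is produced and active.
No repressor is bound and LutH and BexC are active, so *irpV* is transcribed.
So IrpV is produced and active.
With repressor JalG bound, *quvY* is not transcribed.
→ *quvY* is OFF in A.
Condition B:
Sorbose is absent, so JalG is active.
Indole is present, so LutH is inactive.
Ornithine is present, so KepJ is inactive.
Required activator KepJ is absent, so *bexC* is not transcribed.
So BexC is not produced.
Required activator LutH is absent, so *irpV* is not transcribed.
So IrpV is not produced.
With repressor JalG bound, *quvY* is not transcribed.
→ *quvY* is OFF in B.

neither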